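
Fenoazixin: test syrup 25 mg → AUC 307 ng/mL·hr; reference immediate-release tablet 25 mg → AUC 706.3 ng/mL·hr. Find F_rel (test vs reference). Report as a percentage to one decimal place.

F_rel = 43.5%

F_rel = (AUC_test/D_test) / (AUC_ref/D_ref)
      = (307/25) / (706.3/25)
      = 12.28 / 28.252 = 0.4347 = 43.47%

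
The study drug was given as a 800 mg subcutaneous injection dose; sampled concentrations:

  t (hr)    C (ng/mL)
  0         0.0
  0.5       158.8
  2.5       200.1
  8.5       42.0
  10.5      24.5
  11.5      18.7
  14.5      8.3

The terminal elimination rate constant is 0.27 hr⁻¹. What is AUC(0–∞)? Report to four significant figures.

Trapezoidal AUC_0→14.5:
  [0→0.5]: (0.0+158.8)/2 × 0.5 = 39.7
  [0.5→2.5]: (158.8+200.1)/2 × 2 = 358.9
  [2.5→8.5]: (200.1+42.0)/2 × 6 = 726.3
  [8.5→10.5]: (42.0+24.5)/2 × 2 = 66.5
  [10.5→11.5]: (24.5+18.7)/2 × 1 = 21.6
  [11.5→14.5]: (18.7+8.3)/2 × 3 = 40.5
  Sum = 1253.5 ng/mL·hr
Extrapolated tail: C_last / k_e = 8.3 / 0.27 = 30.741
AUC_0→∞ = 1253.5 + 30.741 = 1284.241 ng/mL·hr

AUC = 1284 ng/mL·hr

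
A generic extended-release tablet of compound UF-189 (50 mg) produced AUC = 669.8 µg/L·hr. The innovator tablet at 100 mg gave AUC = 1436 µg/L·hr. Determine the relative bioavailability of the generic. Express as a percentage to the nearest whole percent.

F_rel = (AUC_test/D_test) / (AUC_ref/D_ref)
      = (669.8/50) / (1436/100)
      = 13.396 / 14.36 = 0.9329 = 93.29%

F_rel = 93%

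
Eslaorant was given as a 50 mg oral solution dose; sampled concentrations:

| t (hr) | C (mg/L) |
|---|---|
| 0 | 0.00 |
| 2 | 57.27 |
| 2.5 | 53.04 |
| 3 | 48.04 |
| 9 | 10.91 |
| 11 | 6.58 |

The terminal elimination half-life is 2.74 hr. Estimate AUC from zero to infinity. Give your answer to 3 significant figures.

AUC = 330 mg/L·hr

Trapezoidal AUC_0→11:
  [0→2]: (0.00+57.27)/2 × 2 = 57.27
  [2→2.5]: (57.27+53.04)/2 × 0.5 = 27.5775
  [2.5→3]: (53.04+48.04)/2 × 0.5 = 25.27
  [3→9]: (48.04+10.91)/2 × 6 = 176.85
  [9→11]: (10.91+6.58)/2 × 2 = 17.49
  Sum = 304.4575 mg/L·hr
k_e = ln2 / t½ = 0.693147 / 2.74 = 0.2530 hr^-1
Extrapolated tail: C_last / k_e = 6.58 / 0.253 = 26.008
AUC_0→∞ = 304.4575 + 26.008 = 330.4655 mg/L·hr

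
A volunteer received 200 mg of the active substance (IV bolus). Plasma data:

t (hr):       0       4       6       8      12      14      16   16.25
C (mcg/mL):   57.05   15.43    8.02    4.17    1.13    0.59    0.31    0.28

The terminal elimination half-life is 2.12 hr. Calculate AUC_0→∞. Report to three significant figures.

Trapezoidal AUC_0→16.25:
  [0→4]: (57.05+15.43)/2 × 4 = 144.96
  [4→6]: (15.43+8.02)/2 × 2 = 23.45
  [6→8]: (8.02+4.17)/2 × 2 = 12.19
  [8→12]: (4.17+1.13)/2 × 4 = 10.6
  [12→14]: (1.13+0.59)/2 × 2 = 1.72
  [14→16]: (0.59+0.31)/2 × 2 = 0.9
  [16→16.25]: (0.31+0.28)/2 × 0.25 = 0.07375
  Sum = 193.89375 mcg/mL·hr
k_e = ln2 / t½ = 0.693147 / 2.12 = 0.3270 hr^-1
Extrapolated tail: C_last / k_e = 0.28 / 0.327 = 0.856
AUC_0→∞ = 193.89375 + 0.856 = 194.74975 mcg/mL·hr

AUC = 195 mcg/mL·hr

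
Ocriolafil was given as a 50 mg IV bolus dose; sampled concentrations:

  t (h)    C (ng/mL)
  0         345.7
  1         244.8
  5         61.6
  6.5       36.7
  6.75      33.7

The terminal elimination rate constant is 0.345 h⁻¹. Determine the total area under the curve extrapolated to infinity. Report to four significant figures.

AUC = 1088 ng/mL·h

Trapezoidal AUC_0→6.75:
  [0→1]: (345.7+244.8)/2 × 1 = 295.25
  [1→5]: (244.8+61.6)/2 × 4 = 612.8
  [5→6.5]: (61.6+36.7)/2 × 1.5 = 73.725
  [6.5→6.75]: (36.7+33.7)/2 × 0.25 = 8.8
  Sum = 990.575 ng/mL·h
Extrapolated tail: C_last / k_e = 33.7 / 0.345 = 97.681
AUC_0→∞ = 990.575 + 97.681 = 1088.256 ng/mL·h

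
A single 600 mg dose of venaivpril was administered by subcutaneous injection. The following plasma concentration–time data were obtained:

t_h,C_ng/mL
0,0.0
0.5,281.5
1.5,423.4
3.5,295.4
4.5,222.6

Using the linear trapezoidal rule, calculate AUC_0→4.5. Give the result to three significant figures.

Trapezoidal AUC_0→4.5:
  [0→0.5]: (0.0+281.5)/2 × 0.5 = 70.375
  [0.5→1.5]: (281.5+423.4)/2 × 1 = 352.45
  [1.5→3.5]: (423.4+295.4)/2 × 2 = 718.8
  [3.5→4.5]: (295.4+222.6)/2 × 1 = 259.0
  Sum = 1400.625 ng/mL·h

AUC = 1400 ng/mL·h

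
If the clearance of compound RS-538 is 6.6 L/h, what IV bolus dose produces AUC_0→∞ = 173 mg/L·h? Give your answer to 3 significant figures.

Dose_iv = CL × AUC_0→∞
     = 6.6 × 173 = 1141.8 mg

Dose = 1140 mg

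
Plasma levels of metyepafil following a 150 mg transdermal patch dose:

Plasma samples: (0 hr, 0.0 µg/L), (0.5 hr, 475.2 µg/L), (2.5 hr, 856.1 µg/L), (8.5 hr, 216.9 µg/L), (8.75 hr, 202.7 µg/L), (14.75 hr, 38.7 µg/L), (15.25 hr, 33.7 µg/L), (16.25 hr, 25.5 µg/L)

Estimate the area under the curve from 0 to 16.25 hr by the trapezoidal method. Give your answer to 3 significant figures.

Trapezoidal AUC_0→16.25:
  [0→0.5]: (0.0+475.2)/2 × 0.5 = 118.8
  [0.5→2.5]: (475.2+856.1)/2 × 2 = 1331.3
  [2.5→8.5]: (856.1+216.9)/2 × 6 = 3219.0
  [8.5→8.75]: (216.9+202.7)/2 × 0.25 = 52.45
  [8.75→14.75]: (202.7+38.7)/2 × 6 = 724.2
  [14.75→15.25]: (38.7+33.7)/2 × 0.5 = 18.1
  [15.25→16.25]: (33.7+25.5)/2 × 1 = 29.6
  Sum = 5493.45 µg/L·hr

AUC = 5490 µg/L·hr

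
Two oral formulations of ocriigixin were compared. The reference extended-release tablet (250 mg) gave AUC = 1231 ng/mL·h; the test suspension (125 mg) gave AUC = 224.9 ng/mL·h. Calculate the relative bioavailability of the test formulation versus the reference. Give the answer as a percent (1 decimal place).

F_rel = 36.5%

F_rel = (AUC_test/D_test) / (AUC_ref/D_ref)
      = (224.9/125) / (1231/250)
      = 1.7992 / 4.924 = 0.3654 = 36.54%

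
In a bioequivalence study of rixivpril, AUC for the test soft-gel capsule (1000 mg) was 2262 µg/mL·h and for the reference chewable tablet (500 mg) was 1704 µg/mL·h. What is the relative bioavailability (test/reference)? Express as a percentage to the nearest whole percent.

F_rel = (AUC_test/D_test) / (AUC_ref/D_ref)
      = (2262/1000) / (1704/500)
      = 2.262 / 3.408 = 0.6637 = 66.37%

F_rel = 66%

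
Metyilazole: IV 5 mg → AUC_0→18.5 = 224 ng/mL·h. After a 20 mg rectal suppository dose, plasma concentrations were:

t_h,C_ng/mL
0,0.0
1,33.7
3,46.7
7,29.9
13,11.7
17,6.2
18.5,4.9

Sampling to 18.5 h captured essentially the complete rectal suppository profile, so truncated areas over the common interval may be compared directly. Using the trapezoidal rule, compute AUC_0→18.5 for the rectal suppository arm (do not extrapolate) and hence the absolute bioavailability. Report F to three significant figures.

F = 0.468

Trapezoidal AUC_0→18.5 (rectal suppository):
  [0→1]: (0.0+33.7)/2 × 1 = 16.85
  [1→3]: (33.7+46.7)/2 × 2 = 80.4
  [3→7]: (46.7+29.9)/2 × 4 = 153.2
  [7→13]: (29.9+11.7)/2 × 6 = 124.8
  [13→17]: (11.7+6.2)/2 × 4 = 35.8
  [17→18.5]: (6.2+4.9)/2 × 1.5 = 8.325
  Sum = 419.375 ng/mL·h
F = (AUC_ev/D_ev)/(AUC_iv/D_iv) = (419.375/20)/(224/5) = 20.96875/44.8 = 0.4681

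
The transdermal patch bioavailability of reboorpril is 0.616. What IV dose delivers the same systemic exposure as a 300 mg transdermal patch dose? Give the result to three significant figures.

D_iv = 185 mg

Systemic exposure from an extravascular dose = F × D_ev, so the equivalent IV dose is F × D_ev.
D_iv = F × D_ev = 0.616 × 300 = 184.8 mg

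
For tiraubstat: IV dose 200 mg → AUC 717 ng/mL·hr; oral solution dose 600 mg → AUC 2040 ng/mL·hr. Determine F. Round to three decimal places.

F = (AUC_ev / D_ev) / (AUC_iv / D_iv)
  = (2040/600) / (717/200)
  = 3.4 / 3.585 = 0.9484

F = 0.948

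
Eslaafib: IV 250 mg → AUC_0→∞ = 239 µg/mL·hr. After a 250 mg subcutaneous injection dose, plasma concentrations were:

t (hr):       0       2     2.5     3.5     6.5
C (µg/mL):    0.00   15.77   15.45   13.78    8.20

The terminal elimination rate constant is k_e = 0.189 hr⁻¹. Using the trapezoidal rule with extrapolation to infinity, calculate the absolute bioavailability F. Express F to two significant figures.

F = 0.48

Trapezoidal AUC_0→6.5 (subcutaneous injection):
  [0→2]: (0.00+15.77)/2 × 2 = 15.77
  [2→2.5]: (15.77+15.45)/2 × 0.5 = 7.805
  [2.5→3.5]: (15.45+13.78)/2 × 1 = 14.615
  [3.5→6.5]: (13.78+8.20)/2 × 3 = 32.97
  Sum = 71.16 µg/mL·hr
Tail: C_last/k_e = 8.20/0.189 = 43.386
AUC_0→∞ (subcutaneous injection) = 71.16 + 43.386 = 114.546 µg/mL·hr
F = (AUC_ev/D_ev)/(AUC_iv/D_iv) = (114.546/250)/(239/250) = 0.458184/0.956 = 0.4793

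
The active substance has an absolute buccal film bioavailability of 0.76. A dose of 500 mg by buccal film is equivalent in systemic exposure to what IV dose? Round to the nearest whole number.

Systemic exposure from an extravascular dose = F × D_ev, so the equivalent IV dose is F × D_ev.
D_iv = F × D_ev = 0.76 × 500 = 380 mg

D_iv = 380 mg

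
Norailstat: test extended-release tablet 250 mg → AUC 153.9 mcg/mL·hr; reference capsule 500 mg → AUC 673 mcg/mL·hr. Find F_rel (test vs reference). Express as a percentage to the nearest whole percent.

F_rel = 46%

F_rel = (AUC_test/D_test) / (AUC_ref/D_ref)
      = (153.9/250) / (673/500)
      = 0.6156 / 1.346 = 0.4574 = 45.74%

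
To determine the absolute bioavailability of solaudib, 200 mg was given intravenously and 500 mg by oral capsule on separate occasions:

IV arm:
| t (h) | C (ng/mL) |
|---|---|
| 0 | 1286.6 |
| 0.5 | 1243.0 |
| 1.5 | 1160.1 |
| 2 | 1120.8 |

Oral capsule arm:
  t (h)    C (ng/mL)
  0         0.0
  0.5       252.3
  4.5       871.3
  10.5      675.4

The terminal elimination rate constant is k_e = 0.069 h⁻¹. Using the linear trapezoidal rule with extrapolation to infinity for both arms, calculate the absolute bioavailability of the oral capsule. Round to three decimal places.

Trapezoidal AUC_0→2 (IV):
  [0→0.5]: (1286.6+1243.0)/2 × 0.5 = 632.4
  [0.5→1.5]: (1243.0+1160.1)/2 × 1 = 1201.55
  [1.5→2]: (1160.1+1120.8)/2 × 0.5 = 570.225
  Sum = 2404.175 ng/mL·h
IV tail: 1120.8/0.069 = 16243.478; AUC_iv,0→∞ = 2404.175 + 16243.478 = 18647.653 ng/mL·h
Trapezoidal AUC_0→10.5 (oral capsule):
  [0→0.5]: (0.0+252.3)/2 × 0.5 = 63.075
  [0.5→4.5]: (252.3+871.3)/2 × 4 = 2247.2
  [4.5→10.5]: (871.3+675.4)/2 × 6 = 4640.1
  Sum = 6950.375 ng/mL·h
oral capsule tail: 675.4/0.069 = 9788.406; AUC_ev,0→∞ = 6950.375 + 9788.406 = 16738.781 ng/mL·h
F = (AUC_ev/D_ev)/(AUC_iv/D_iv) = (16738.781/500)/(18647.653/200) = 33.477562/93.238265 = 0.3591

F = 0.359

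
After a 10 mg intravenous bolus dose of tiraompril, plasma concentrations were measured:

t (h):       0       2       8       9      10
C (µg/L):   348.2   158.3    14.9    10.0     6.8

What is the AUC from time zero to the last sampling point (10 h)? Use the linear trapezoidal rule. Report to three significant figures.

Trapezoidal AUC_0→10:
  [0→2]: (348.2+158.3)/2 × 2 = 506.5
  [2→8]: (158.3+14.9)/2 × 6 = 519.6
  [8→9]: (14.9+10.0)/2 × 1 = 12.45
  [9→10]: (10.0+6.8)/2 × 1 = 8.4
  Sum = 1046.95 µg/L·h

AUC = 1050 µg/L·h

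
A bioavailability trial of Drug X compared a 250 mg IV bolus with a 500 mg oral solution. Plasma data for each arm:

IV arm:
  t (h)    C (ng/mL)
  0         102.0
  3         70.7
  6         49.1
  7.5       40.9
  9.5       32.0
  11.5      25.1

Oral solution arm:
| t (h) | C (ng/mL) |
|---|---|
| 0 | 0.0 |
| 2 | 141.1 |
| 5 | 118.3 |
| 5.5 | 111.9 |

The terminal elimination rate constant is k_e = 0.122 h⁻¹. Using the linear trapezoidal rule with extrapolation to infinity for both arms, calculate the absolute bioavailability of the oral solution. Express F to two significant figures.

Trapezoidal AUC_0→11.5 (IV):
  [0→3]: (102.0+70.7)/2 × 3 = 259.05
  [3→6]: (70.7+49.1)/2 × 3 = 179.7
  [6→7.5]: (49.1+40.9)/2 × 1.5 = 67.5
  [7.5→9.5]: (40.9+32.0)/2 × 2 = 72.9
  [9.5→11.5]: (32.0+25.1)/2 × 2 = 57.1
  Sum = 636.25 ng/mL·h
IV tail: 25.1/0.122 = 205.738; AUC_iv,0→∞ = 636.25 + 205.738 = 841.988 ng/mL·h
Trapezoidal AUC_0→5.5 (oral solution):
  [0→2]: (0.0+141.1)/2 × 2 = 141.1
  [2→5]: (141.1+118.3)/2 × 3 = 389.1
  [5→5.5]: (118.3+111.9)/2 × 0.5 = 57.55
  Sum = 587.75 ng/mL·h
oral solution tail: 111.9/0.122 = 917.213; AUC_ev,0→∞ = 587.75 + 917.213 = 1504.963 ng/mL·h
F = (AUC_ev/D_ev)/(AUC_iv/D_iv) = (1504.963/500)/(841.988/250) = 3.009926/3.367952 = 0.8937

F = 0.89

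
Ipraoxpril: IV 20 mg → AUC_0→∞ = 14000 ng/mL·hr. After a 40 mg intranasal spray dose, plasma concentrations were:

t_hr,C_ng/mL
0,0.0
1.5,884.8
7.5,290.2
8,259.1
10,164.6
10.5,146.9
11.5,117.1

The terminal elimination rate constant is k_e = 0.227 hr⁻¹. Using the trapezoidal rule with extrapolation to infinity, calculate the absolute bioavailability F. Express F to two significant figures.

Trapezoidal AUC_0→11.5 (intranasal spray):
  [0→1.5]: (0.0+884.8)/2 × 1.5 = 663.6
  [1.5→7.5]: (884.8+290.2)/2 × 6 = 3525.0
  [7.5→8]: (290.2+259.1)/2 × 0.5 = 137.325
  [8→10]: (259.1+164.6)/2 × 2 = 423.7
  [10→10.5]: (164.6+146.9)/2 × 0.5 = 77.875
  [10.5→11.5]: (146.9+117.1)/2 × 1 = 132.0
  Sum = 4959.5 ng/mL·hr
Tail: C_last/k_e = 117.1/0.227 = 515.859
AUC_0→∞ (intranasal spray) = 4959.5 + 515.859 = 5475.359 ng/mL·hr
F = (AUC_ev/D_ev)/(AUC_iv/D_iv) = (5475.359/40)/(14000/20) = 136.884/700 = 0.1955

F = 0.20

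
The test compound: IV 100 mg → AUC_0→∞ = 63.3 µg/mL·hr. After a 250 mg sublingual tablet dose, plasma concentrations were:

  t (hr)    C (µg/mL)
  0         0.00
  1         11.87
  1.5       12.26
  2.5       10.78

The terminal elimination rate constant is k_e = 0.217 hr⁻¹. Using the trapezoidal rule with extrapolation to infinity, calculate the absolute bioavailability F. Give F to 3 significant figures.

F = 0.462

Trapezoidal AUC_0→2.5 (sublingual tablet):
  [0→1]: (0.00+11.87)/2 × 1 = 5.935
  [1→1.5]: (11.87+12.26)/2 × 0.5 = 6.0325
  [1.5→2.5]: (12.26+10.78)/2 × 1 = 11.52
  Sum = 23.4875 µg/mL·hr
Tail: C_last/k_e = 10.78/0.217 = 49.677
AUC_0→∞ (sublingual tablet) = 23.4875 + 49.677 = 73.1645 µg/mL·hr
F = (AUC_ev/D_ev)/(AUC_iv/D_iv) = (73.1645/250)/(63.3/100) = 0.292658/0.633 = 0.4623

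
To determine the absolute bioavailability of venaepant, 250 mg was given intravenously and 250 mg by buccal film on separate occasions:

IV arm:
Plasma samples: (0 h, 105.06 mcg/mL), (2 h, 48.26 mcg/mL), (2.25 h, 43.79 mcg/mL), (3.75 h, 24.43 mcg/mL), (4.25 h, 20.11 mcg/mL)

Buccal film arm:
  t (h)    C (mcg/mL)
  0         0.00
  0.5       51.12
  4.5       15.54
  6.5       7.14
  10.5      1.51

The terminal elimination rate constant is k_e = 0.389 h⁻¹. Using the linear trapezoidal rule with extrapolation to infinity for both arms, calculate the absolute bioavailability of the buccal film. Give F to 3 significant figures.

Trapezoidal AUC_0→4.25 (IV):
  [0→2]: (105.06+48.26)/2 × 2 = 153.32
  [2→2.25]: (48.26+43.79)/2 × 0.25 = 11.50625
  [2.25→3.75]: (43.79+24.43)/2 × 1.5 = 51.165
  [3.75→4.25]: (24.43+20.11)/2 × 0.5 = 11.135
  Sum = 227.12625 mcg/mL·h
IV tail: 20.11/0.389 = 51.697; AUC_iv,0→∞ = 227.12625 + 51.697 = 278.82325 mcg/mL·h
Trapezoidal AUC_0→10.5 (buccal film):
  [0→0.5]: (0.00+51.12)/2 × 0.5 = 12.78
  [0.5→4.5]: (51.12+15.54)/2 × 4 = 133.32
  [4.5→6.5]: (15.54+7.14)/2 × 2 = 22.68
  [6.5→10.5]: (7.14+1.51)/2 × 4 = 17.3
  Sum = 186.08 mcg/mL·h
buccal film tail: 1.51/0.389 = 3.882; AUC_ev,0→∞ = 186.08 + 3.882 = 189.962 mcg/mL·h
F = (AUC_ev/D_ev)/(AUC_iv/D_iv) = (189.962/250)/(278.82325/250) = 0.759848/1.115293 = 0.6813

F = 0.681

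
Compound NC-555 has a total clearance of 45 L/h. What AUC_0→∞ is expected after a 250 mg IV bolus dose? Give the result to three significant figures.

AUC_0→∞ = Dose_iv / CL
        = 250 / 45 = 5.55556 mg/L·h

AUC = 5.56 mg/L·h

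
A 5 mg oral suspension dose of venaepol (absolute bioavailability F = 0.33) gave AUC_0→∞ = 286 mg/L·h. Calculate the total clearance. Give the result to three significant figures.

CL = 0.00577 L/h

CL = F × Dose / AUC_0→∞
   = 0.33 × 5 / 286 = 0.00576923 L/h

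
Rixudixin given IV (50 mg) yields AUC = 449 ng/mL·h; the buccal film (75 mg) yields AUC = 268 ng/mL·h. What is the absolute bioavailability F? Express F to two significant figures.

F = (AUC_ev / D_ev) / (AUC_iv / D_iv)
  = (268/75) / (449/50)
  = 3.57333 / 8.98 = 0.3979

F = 0.40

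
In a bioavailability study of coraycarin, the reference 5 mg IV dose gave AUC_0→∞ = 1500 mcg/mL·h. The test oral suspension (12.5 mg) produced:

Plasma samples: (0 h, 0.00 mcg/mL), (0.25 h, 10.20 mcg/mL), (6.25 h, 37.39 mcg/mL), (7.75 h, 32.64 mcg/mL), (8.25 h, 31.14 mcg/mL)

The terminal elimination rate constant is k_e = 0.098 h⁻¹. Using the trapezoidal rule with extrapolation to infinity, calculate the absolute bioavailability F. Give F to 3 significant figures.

Trapezoidal AUC_0→8.25 (oral suspension):
  [0→0.25]: (0.00+10.20)/2 × 0.25 = 1.275
  [0.25→6.25]: (10.20+37.39)/2 × 6 = 142.77
  [6.25→7.75]: (37.39+32.64)/2 × 1.5 = 52.5225
  [7.75→8.25]: (32.64+31.14)/2 × 0.5 = 15.945
  Sum = 212.5125 mcg/mL·h
Tail: C_last/k_e = 31.14/0.098 = 317.755
AUC_0→∞ (oral suspension) = 212.5125 + 317.755 = 530.2675 mcg/mL·h
F = (AUC_ev/D_ev)/(AUC_iv/D_iv) = (530.2675/12.5)/(1500/5) = 42.4214/300 = 0.1414

F = 0.141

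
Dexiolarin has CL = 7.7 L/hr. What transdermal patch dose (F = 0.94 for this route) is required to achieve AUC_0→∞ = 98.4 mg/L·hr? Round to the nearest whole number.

Dose = 806 mg

Dose = CL × AUC_0→∞ / F
     = 7.7 × 98.4 / 0.94 = 806.043 mg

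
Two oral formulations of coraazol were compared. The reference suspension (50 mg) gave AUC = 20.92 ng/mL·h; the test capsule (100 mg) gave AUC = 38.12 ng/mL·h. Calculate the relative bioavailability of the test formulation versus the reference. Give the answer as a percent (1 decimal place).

F_rel = 91.1%

F_rel = (AUC_test/D_test) / (AUC_ref/D_ref)
      = (38.12/100) / (20.92/50)
      = 0.3812 / 0.4184 = 0.9111 = 91.11%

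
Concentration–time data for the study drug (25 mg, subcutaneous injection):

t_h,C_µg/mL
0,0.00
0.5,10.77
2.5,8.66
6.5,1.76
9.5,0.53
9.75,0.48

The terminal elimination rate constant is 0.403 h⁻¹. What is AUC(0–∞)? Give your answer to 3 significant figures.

AUC = 47.7 µg/mL·h

Trapezoidal AUC_0→9.75:
  [0→0.5]: (0.00+10.77)/2 × 0.5 = 2.6925
  [0.5→2.5]: (10.77+8.66)/2 × 2 = 19.43
  [2.5→6.5]: (8.66+1.76)/2 × 4 = 20.84
  [6.5→9.5]: (1.76+0.53)/2 × 3 = 3.435
  [9.5→9.75]: (0.53+0.48)/2 × 0.25 = 0.12625
  Sum = 46.52375 µg/mL·h
Extrapolated tail: C_last / k_e = 0.48 / 0.403 = 1.191
AUC_0→∞ = 46.52375 + 1.191 = 47.71475 µg/mL·h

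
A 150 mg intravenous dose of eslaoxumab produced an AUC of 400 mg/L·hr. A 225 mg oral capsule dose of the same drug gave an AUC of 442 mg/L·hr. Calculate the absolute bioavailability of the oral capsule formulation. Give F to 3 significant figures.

F = 0.737

F = (AUC_ev / D_ev) / (AUC_iv / D_iv)
  = (442/225) / (400/150)
  = 1.96444 / 2.66667 = 0.7367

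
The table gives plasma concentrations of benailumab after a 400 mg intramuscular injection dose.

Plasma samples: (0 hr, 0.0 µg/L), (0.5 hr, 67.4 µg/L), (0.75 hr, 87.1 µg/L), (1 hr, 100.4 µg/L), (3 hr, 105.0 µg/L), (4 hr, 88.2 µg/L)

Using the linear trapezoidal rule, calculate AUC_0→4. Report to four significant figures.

Trapezoidal AUC_0→4:
  [0→0.5]: (0.0+67.4)/2 × 0.5 = 16.85
  [0.5→0.75]: (67.4+87.1)/2 × 0.25 = 19.3125
  [0.75→1]: (87.1+100.4)/2 × 0.25 = 23.4375
  [1→3]: (100.4+105.0)/2 × 2 = 205.4
  [3→4]: (105.0+88.2)/2 × 1 = 96.6
  Sum = 361.6 µg/L·hr

AUC = 361.6 µg/L·hr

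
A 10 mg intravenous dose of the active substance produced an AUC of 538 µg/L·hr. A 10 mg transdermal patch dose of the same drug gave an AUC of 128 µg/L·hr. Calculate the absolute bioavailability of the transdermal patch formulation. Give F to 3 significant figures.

F = 0.238

F = (AUC_ev / D_ev) / (AUC_iv / D_iv)
  = (128/10) / (538/10)
  = 12.8 / 53.8 = 0.2379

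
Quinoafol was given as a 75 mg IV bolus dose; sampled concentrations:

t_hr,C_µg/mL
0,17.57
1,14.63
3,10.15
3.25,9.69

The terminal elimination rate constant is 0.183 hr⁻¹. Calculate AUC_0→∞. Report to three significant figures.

Trapezoidal AUC_0→3.25:
  [0→1]: (17.57+14.63)/2 × 1 = 16.1
  [1→3]: (14.63+10.15)/2 × 2 = 24.78
  [3→3.25]: (10.15+9.69)/2 × 0.25 = 2.48
  Sum = 43.36 µg/mL·hr
Extrapolated tail: C_last / k_e = 9.69 / 0.183 = 52.951
AUC_0→∞ = 43.36 + 52.951 = 96.311 µg/mL·hr

AUC = 96.3 µg/mL·hr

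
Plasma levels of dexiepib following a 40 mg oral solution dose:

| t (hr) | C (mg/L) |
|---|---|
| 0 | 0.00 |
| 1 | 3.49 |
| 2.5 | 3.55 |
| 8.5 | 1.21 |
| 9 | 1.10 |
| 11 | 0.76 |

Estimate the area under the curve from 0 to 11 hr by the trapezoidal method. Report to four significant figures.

AUC = 23.74 mg/L·hr

Trapezoidal AUC_0→11:
  [0→1]: (0.00+3.49)/2 × 1 = 1.745
  [1→2.5]: (3.49+3.55)/2 × 1.5 = 5.28
  [2.5→8.5]: (3.55+1.21)/2 × 6 = 14.28
  [8.5→9]: (1.21+1.10)/2 × 0.5 = 0.5775
  [9→11]: (1.10+0.76)/2 × 2 = 1.86
  Sum = 23.7425 mg/L·hr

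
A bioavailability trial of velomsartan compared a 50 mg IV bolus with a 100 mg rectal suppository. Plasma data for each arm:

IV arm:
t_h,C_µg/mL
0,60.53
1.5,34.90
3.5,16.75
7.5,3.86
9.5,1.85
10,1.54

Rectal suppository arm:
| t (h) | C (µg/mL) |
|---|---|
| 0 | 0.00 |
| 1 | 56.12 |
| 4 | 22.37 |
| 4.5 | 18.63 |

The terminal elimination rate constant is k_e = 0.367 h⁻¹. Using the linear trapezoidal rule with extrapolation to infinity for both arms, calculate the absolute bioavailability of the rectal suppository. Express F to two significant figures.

F = 0.59

Trapezoidal AUC_0→10 (IV):
  [0→1.5]: (60.53+34.90)/2 × 1.5 = 71.5725
  [1.5→3.5]: (34.90+16.75)/2 × 2 = 51.65
  [3.5→7.5]: (16.75+3.86)/2 × 4 = 41.22
  [7.5→9.5]: (3.86+1.85)/2 × 2 = 5.71
  [9.5→10]: (1.85+1.54)/2 × 0.5 = 0.8475
  Sum = 171.0 µg/mL·h
IV tail: 1.54/0.367 = 4.196; AUC_iv,0→∞ = 171.0 + 4.196 = 175.196 µg/mL·h
Trapezoidal AUC_0→4.5 (rectal suppository):
  [0→1]: (0.00+56.12)/2 × 1 = 28.06
  [1→4]: (56.12+22.37)/2 × 3 = 117.735
  [4→4.5]: (22.37+18.63)/2 × 0.5 = 10.25
  Sum = 156.045 µg/mL·h
rectal suppository tail: 18.63/0.367 = 50.763; AUC_ev,0→∞ = 156.045 + 50.763 = 206.808 µg/mL·h
F = (AUC_ev/D_ev)/(AUC_iv/D_iv) = (206.808/100)/(175.196/50) = 2.06808/3.50392 = 0.5902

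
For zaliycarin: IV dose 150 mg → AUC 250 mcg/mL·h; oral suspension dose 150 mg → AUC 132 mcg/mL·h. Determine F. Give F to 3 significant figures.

F = (AUC_ev / D_ev) / (AUC_iv / D_iv)
  = (132/150) / (250/150)
  = 0.88 / 1.66667 = 0.5280

F = 0.528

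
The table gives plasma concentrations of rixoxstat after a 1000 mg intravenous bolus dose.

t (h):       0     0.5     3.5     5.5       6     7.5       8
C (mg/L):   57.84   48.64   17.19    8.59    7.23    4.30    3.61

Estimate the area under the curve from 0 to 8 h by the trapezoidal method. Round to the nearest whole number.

Trapezoidal AUC_0→8:
  [0→0.5]: (57.84+48.64)/2 × 0.5 = 26.62
  [0.5→3.5]: (48.64+17.19)/2 × 3 = 98.745
  [3.5→5.5]: (17.19+8.59)/2 × 2 = 25.78
  [5.5→6]: (8.59+7.23)/2 × 0.5 = 3.955
  [6→7.5]: (7.23+4.30)/2 × 1.5 = 8.6475
  [7.5→8]: (4.30+3.61)/2 × 0.5 = 1.9775
  Sum = 165.725 mg/L·h

AUC = 166 mg/L·h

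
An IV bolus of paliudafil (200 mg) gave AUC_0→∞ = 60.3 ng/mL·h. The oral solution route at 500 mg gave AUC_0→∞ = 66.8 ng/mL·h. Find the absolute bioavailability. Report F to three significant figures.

F = 0.443

F = (AUC_ev / D_ev) / (AUC_iv / D_iv)
  = (66.8/500) / (60.3/200)
  = 0.1336 / 0.3015 = 0.4431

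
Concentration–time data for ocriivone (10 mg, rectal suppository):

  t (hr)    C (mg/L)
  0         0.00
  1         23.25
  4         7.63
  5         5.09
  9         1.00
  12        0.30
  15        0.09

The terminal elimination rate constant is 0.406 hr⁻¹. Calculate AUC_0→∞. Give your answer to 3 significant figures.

AUC = 79.2 mg/L·hr

Trapezoidal AUC_0→15:
  [0→1]: (0.00+23.25)/2 × 1 = 11.625
  [1→4]: (23.25+7.63)/2 × 3 = 46.32
  [4→5]: (7.63+5.09)/2 × 1 = 6.36
  [5→9]: (5.09+1.00)/2 × 4 = 12.18
  [9→12]: (1.00+0.30)/2 × 3 = 1.95
  [12→15]: (0.30+0.09)/2 × 3 = 0.585
  Sum = 79.02 mg/L·hr
Extrapolated tail: C_last / k_e = 0.09 / 0.406 = 0.222
AUC_0→∞ = 79.02 + 0.222 = 79.242 mg/L·hr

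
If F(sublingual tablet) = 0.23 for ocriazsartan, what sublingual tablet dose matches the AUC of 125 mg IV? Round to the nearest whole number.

D_sublingual = 543 mg

For equal systemic exposure: F × D_ev = D_iv
D_ev = D_iv / F = 125 / 0.23 = 543.478 mg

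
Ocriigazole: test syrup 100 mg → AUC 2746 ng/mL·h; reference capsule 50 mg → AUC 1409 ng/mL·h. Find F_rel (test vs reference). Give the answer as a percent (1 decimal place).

F_rel = (AUC_test/D_test) / (AUC_ref/D_ref)
      = (2746/100) / (1409/50)
      = 27.46 / 28.18 = 0.9744 = 97.44%

F_rel = 97.4%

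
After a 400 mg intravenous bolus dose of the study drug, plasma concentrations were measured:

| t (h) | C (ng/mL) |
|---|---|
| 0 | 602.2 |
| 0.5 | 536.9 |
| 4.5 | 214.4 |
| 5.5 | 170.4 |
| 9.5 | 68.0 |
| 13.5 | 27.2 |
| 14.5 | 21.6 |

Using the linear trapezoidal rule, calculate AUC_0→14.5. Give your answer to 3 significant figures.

AUC = 2670 ng/mL·h

Trapezoidal AUC_0→14.5:
  [0→0.5]: (602.2+536.9)/2 × 0.5 = 284.775
  [0.5→4.5]: (536.9+214.4)/2 × 4 = 1502.6
  [4.5→5.5]: (214.4+170.4)/2 × 1 = 192.4
  [5.5→9.5]: (170.4+68.0)/2 × 4 = 476.8
  [9.5→13.5]: (68.0+27.2)/2 × 4 = 190.4
  [13.5→14.5]: (27.2+21.6)/2 × 1 = 24.4
  Sum = 2671.375 ng/mL·h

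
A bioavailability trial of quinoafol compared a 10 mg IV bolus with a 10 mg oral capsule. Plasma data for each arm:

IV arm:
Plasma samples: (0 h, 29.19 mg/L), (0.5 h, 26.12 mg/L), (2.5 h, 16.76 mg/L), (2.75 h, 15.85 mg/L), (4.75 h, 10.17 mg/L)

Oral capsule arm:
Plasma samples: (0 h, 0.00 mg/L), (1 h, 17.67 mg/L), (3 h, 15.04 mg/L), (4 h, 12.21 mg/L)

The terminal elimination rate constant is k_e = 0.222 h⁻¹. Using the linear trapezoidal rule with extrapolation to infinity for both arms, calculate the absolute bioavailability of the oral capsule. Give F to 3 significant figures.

F = 0.831

Trapezoidal AUC_0→4.75 (IV):
  [0→0.5]: (29.19+26.12)/2 × 0.5 = 13.8275
  [0.5→2.5]: (26.12+16.76)/2 × 2 = 42.88
  [2.5→2.75]: (16.76+15.85)/2 × 0.25 = 4.07625
  [2.75→4.75]: (15.85+10.17)/2 × 2 = 26.02
  Sum = 86.80375 mg/L·h
IV tail: 10.17/0.222 = 45.811; AUC_iv,0→∞ = 86.80375 + 45.811 = 132.61475 mg/L·h
Trapezoidal AUC_0→4 (oral capsule):
  [0→1]: (0.00+17.67)/2 × 1 = 8.835
  [1→3]: (17.67+15.04)/2 × 2 = 32.71
  [3→4]: (15.04+12.21)/2 × 1 = 13.625
  Sum = 55.17 mg/L·h
oral capsule tail: 12.21/0.222 = 55.000; AUC_ev,0→∞ = 55.17 + 55.000 = 110.17 mg/L·h
F = (AUC_ev/D_ev)/(AUC_iv/D_iv) = (110.17/10)/(132.61475/10) = 11.017/13.261475 = 0.8308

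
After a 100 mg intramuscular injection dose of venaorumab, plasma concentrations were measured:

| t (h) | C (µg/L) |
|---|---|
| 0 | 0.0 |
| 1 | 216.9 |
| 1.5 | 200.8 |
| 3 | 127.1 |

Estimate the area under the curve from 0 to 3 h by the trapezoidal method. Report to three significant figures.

Trapezoidal AUC_0→3:
  [0→1]: (0.0+216.9)/2 × 1 = 108.45
  [1→1.5]: (216.9+200.8)/2 × 0.5 = 104.425
  [1.5→3]: (200.8+127.1)/2 × 1.5 = 245.925
  Sum = 458.8 µg/L·h

AUC = 459 µg/L·h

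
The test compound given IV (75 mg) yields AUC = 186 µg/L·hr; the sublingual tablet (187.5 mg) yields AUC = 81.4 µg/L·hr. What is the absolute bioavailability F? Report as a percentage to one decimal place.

F = 17.5%

F = (AUC_ev / D_ev) / (AUC_iv / D_iv)
  = (81.4/187.5) / (186/75)
  = 0.434133 / 2.48 = 0.1751
  = 17.51%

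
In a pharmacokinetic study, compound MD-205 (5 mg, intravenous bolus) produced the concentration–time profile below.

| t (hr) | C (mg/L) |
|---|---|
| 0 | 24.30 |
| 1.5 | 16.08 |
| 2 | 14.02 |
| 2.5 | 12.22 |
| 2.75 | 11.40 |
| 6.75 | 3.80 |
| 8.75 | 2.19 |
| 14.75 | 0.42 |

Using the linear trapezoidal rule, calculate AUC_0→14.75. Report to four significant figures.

Trapezoidal AUC_0→14.75:
  [0→1.5]: (24.30+16.08)/2 × 1.5 = 30.285
  [1.5→2]: (16.08+14.02)/2 × 0.5 = 7.525
  [2→2.5]: (14.02+12.22)/2 × 0.5 = 6.56
  [2.5→2.75]: (12.22+11.40)/2 × 0.25 = 2.9525
  [2.75→6.75]: (11.40+3.80)/2 × 4 = 30.4
  [6.75→8.75]: (3.80+2.19)/2 × 2 = 5.99
  [8.75→14.75]: (2.19+0.42)/2 × 6 = 7.83
  Sum = 91.5425 mg/L·hr

AUC = 91.54 mg/L·hr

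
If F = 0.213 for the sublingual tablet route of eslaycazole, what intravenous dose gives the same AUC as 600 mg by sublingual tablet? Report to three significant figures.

D_iv = 128 mg

Systemic exposure from an extravascular dose = F × D_ev, so the equivalent IV dose is F × D_ev.
D_iv = F × D_ev = 0.213 × 600 = 127.8 mg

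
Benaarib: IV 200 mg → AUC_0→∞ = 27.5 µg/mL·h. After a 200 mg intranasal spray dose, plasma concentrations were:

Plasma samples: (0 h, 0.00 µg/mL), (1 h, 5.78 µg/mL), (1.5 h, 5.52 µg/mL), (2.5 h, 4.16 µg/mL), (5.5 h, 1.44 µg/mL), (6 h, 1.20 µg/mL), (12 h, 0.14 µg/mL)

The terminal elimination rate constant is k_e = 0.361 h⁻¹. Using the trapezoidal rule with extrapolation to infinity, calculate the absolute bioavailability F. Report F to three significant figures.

Trapezoidal AUC_0→12 (intranasal spray):
  [0→1]: (0.00+5.78)/2 × 1 = 2.89
  [1→1.5]: (5.78+5.52)/2 × 0.5 = 2.825
  [1.5→2.5]: (5.52+4.16)/2 × 1 = 4.84
  [2.5→5.5]: (4.16+1.44)/2 × 3 = 8.4
  [5.5→6]: (1.44+1.20)/2 × 0.5 = 0.66
  [6→12]: (1.20+0.14)/2 × 6 = 4.02
  Sum = 23.635 µg/mL·h
Tail: C_last/k_e = 0.14/0.361 = 0.388
AUC_0→∞ (intranasal spray) = 23.635 + 0.388 = 24.023 µg/mL·h
F = (AUC_ev/D_ev)/(AUC_iv/D_iv) = (24.023/200)/(27.5/200) = 0.120115/0.1375 = 0.8736

F = 0.874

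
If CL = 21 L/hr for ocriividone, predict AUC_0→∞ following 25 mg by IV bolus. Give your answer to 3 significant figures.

AUC_0→∞ = Dose_iv / CL
        = 25 / 21 = 1.19048 mg/L·hr

AUC = 1.19 mg/L·hr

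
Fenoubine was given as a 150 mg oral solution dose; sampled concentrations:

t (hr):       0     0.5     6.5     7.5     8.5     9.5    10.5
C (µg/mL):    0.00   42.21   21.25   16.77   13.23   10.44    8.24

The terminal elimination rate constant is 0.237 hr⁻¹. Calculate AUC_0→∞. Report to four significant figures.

AUC = 290.9 µg/mL·hr

Trapezoidal AUC_0→10.5:
  [0→0.5]: (0.00+42.21)/2 × 0.5 = 10.5525
  [0.5→6.5]: (42.21+21.25)/2 × 6 = 190.38
  [6.5→7.5]: (21.25+16.77)/2 × 1 = 19.01
  [7.5→8.5]: (16.77+13.23)/2 × 1 = 15.0
  [8.5→9.5]: (13.23+10.44)/2 × 1 = 11.835
  [9.5→10.5]: (10.44+8.24)/2 × 1 = 9.34
  Sum = 256.1175 µg/mL·hr
Extrapolated tail: C_last / k_e = 8.24 / 0.237 = 34.768
AUC_0→∞ = 256.1175 + 34.768 = 290.8855 µg/mL·hr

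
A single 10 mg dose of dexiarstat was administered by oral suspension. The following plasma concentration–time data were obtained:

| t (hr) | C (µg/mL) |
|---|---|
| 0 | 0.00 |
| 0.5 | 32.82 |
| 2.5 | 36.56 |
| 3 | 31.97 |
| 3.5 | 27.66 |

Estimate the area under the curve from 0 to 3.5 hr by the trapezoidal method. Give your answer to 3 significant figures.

AUC = 110 µg/mL·hr

Trapezoidal AUC_0→3.5:
  [0→0.5]: (0.00+32.82)/2 × 0.5 = 8.205
  [0.5→2.5]: (32.82+36.56)/2 × 2 = 69.38
  [2.5→3]: (36.56+31.97)/2 × 0.5 = 17.1325
  [3→3.5]: (31.97+27.66)/2 × 0.5 = 14.9075
  Sum = 109.625 µg/mL·hr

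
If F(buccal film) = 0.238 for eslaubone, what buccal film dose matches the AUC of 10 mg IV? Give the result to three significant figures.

For equal systemic exposure: F × D_ev = D_iv
D_ev = D_iv / F = 10 / 0.238 = 42.0168 mg

D_buccal = 42.0 mg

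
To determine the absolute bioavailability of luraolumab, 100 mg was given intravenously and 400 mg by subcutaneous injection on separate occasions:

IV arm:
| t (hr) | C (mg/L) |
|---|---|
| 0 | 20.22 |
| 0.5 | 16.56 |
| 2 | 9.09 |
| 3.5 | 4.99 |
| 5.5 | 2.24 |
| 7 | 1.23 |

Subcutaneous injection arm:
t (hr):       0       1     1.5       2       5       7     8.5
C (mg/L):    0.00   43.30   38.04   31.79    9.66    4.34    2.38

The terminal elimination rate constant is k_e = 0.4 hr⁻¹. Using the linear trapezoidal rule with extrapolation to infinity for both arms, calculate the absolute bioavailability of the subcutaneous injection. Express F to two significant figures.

F = 0.71

Trapezoidal AUC_0→7 (IV):
  [0→0.5]: (20.22+16.56)/2 × 0.5 = 9.195
  [0.5→2]: (16.56+9.09)/2 × 1.5 = 19.2375
  [2→3.5]: (9.09+4.99)/2 × 1.5 = 10.56
  [3.5→5.5]: (4.99+2.24)/2 × 2 = 7.23
  [5.5→7]: (2.24+1.23)/2 × 1.5 = 2.6025
  Sum = 48.825 mg/L·hr
IV tail: 1.23/0.4 = 3.075; AUC_iv,0→∞ = 48.825 + 3.075 = 51.9 mg/L·hr
Trapezoidal AUC_0→8.5 (subcutaneous injection):
  [0→1]: (0.00+43.30)/2 × 1 = 21.65
  [1→1.5]: (43.30+38.04)/2 × 0.5 = 20.335
  [1.5→2]: (38.04+31.79)/2 × 0.5 = 17.4575
  [2→5]: (31.79+9.66)/2 × 3 = 62.175
  [5→7]: (9.66+4.34)/2 × 2 = 14.0
  [7→8.5]: (4.34+2.38)/2 × 1.5 = 5.04
  Sum = 140.6575 mg/L·hr
subcutaneous injection tail: 2.38/0.4 = 5.950; AUC_ev,0→∞ = 140.6575 + 5.950 = 146.6075 mg/L·hr
F = (AUC_ev/D_ev)/(AUC_iv/D_iv) = (146.6075/400)/(51.9/100) = 0.36651875/0.519 = 0.7062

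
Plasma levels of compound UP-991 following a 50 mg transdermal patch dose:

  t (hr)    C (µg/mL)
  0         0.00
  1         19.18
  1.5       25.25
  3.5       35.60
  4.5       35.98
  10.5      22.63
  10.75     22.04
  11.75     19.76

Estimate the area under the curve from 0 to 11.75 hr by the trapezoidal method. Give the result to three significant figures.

AUC = 320 µg/mL·hr

Trapezoidal AUC_0→11.75:
  [0→1]: (0.00+19.18)/2 × 1 = 9.59
  [1→1.5]: (19.18+25.25)/2 × 0.5 = 11.1075
  [1.5→3.5]: (25.25+35.60)/2 × 2 = 60.85
  [3.5→4.5]: (35.60+35.98)/2 × 1 = 35.79
  [4.5→10.5]: (35.98+22.63)/2 × 6 = 175.83
  [10.5→10.75]: (22.63+22.04)/2 × 0.25 = 5.58375
  [10.75→11.75]: (22.04+19.76)/2 × 1 = 20.9
  Sum = 319.65125 µg/mL·hr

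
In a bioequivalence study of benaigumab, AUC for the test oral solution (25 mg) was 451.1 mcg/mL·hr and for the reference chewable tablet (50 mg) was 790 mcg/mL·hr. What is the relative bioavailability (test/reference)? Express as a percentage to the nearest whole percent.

F_rel = 114%

F_rel = (AUC_test/D_test) / (AUC_ref/D_ref)
      = (451.1/25) / (790/50)
      = 18.044 / 15.8 = 1.1420 = 114.20%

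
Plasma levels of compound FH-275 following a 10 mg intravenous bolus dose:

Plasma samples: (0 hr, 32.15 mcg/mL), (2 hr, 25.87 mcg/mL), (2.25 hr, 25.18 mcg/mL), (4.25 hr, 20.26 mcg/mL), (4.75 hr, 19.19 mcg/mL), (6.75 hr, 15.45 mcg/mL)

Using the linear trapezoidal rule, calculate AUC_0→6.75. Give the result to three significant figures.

AUC = 154 mcg/mL·hr

Trapezoidal AUC_0→6.75:
  [0→2]: (32.15+25.87)/2 × 2 = 58.02
  [2→2.25]: (25.87+25.18)/2 × 0.25 = 6.38125
  [2.25→4.25]: (25.18+20.26)/2 × 2 = 45.44
  [4.25→4.75]: (20.26+19.19)/2 × 0.5 = 9.8625
  [4.75→6.75]: (19.19+15.45)/2 × 2 = 34.64
  Sum = 154.34375 mcg/mL·hr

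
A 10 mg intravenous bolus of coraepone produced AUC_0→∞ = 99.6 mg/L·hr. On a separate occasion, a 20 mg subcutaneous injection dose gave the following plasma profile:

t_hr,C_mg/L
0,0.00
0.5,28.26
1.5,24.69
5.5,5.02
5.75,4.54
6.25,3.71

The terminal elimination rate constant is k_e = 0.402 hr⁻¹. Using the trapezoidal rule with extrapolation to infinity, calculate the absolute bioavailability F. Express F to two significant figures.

Trapezoidal AUC_0→6.25 (subcutaneous injection):
  [0→0.5]: (0.00+28.26)/2 × 0.5 = 7.065
  [0.5→1.5]: (28.26+24.69)/2 × 1 = 26.475
  [1.5→5.5]: (24.69+5.02)/2 × 4 = 59.42
  [5.5→5.75]: (5.02+4.54)/2 × 0.25 = 1.195
  [5.75→6.25]: (4.54+3.71)/2 × 0.5 = 2.0625
  Sum = 96.2175 mg/L·hr
Tail: C_last/k_e = 3.71/0.402 = 9.229
AUC_0→∞ (subcutaneous injection) = 96.2175 + 9.229 = 105.4465 mg/L·hr
F = (AUC_ev/D_ev)/(AUC_iv/D_iv) = (105.4465/20)/(99.6/10) = 5.272325/9.96 = 0.5293

F = 0.53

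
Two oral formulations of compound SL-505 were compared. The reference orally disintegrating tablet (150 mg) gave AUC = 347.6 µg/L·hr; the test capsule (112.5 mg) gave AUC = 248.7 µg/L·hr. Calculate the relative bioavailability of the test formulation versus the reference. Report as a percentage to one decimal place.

F_rel = (AUC_test/D_test) / (AUC_ref/D_ref)
      = (248.7/112.5) / (347.6/150)
      = 2.21067 / 2.31733 = 0.9540 = 95.40%

F_rel = 95.4%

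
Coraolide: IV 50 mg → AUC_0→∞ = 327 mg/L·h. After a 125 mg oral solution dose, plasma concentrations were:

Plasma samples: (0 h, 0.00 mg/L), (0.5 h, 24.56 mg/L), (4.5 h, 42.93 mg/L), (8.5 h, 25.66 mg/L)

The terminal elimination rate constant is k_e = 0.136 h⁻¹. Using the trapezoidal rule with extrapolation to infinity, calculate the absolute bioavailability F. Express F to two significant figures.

F = 0.57

Trapezoidal AUC_0→8.5 (oral solution):
  [0→0.5]: (0.00+24.56)/2 × 0.5 = 6.14
  [0.5→4.5]: (24.56+42.93)/2 × 4 = 134.98
  [4.5→8.5]: (42.93+25.66)/2 × 4 = 137.18
  Sum = 278.3 mg/L·h
Tail: C_last/k_e = 25.66/0.136 = 188.676
AUC_0→∞ (oral solution) = 278.3 + 188.676 = 466.976 mg/L·h
F = (AUC_ev/D_ev)/(AUC_iv/D_iv) = (466.976/125)/(327/50) = 3.735808/6.54 = 0.5712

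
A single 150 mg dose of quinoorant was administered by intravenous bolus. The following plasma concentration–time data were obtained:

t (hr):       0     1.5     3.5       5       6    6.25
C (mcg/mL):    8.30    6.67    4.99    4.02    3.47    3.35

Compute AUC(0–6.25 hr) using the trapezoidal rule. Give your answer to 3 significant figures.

Trapezoidal AUC_0→6.25:
  [0→1.5]: (8.30+6.67)/2 × 1.5 = 11.2275
  [1.5→3.5]: (6.67+4.99)/2 × 2 = 11.66
  [3.5→5]: (4.99+4.02)/2 × 1.5 = 6.7575
  [5→6]: (4.02+3.47)/2 × 1 = 3.745
  [6→6.25]: (3.47+3.35)/2 × 0.25 = 0.8525
  Sum = 34.2425 mcg/mL·hr

AUC = 34.2 mcg/mL·hr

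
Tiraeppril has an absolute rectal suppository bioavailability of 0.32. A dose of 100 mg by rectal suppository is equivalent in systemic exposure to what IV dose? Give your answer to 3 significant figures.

D_iv = 32.0 mg

Systemic exposure from an extravascular dose = F × D_ev, so the equivalent IV dose is F × D_ev.
D_iv = F × D_ev = 0.32 × 100 = 32 mg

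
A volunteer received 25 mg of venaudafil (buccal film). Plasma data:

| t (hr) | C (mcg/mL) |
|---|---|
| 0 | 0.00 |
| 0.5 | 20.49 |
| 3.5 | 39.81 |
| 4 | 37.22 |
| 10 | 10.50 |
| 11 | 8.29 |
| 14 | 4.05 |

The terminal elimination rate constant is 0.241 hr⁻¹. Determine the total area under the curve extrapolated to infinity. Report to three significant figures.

Trapezoidal AUC_0→14:
  [0→0.5]: (0.00+20.49)/2 × 0.5 = 5.1225
  [0.5→3.5]: (20.49+39.81)/2 × 3 = 90.45
  [3.5→4]: (39.81+37.22)/2 × 0.5 = 19.2575
  [4→10]: (37.22+10.50)/2 × 6 = 143.16
  [10→11]: (10.50+8.29)/2 × 1 = 9.395
  [11→14]: (8.29+4.05)/2 × 3 = 18.51
  Sum = 285.895 mcg/mL·hr
Extrapolated tail: C_last / k_e = 4.05 / 0.241 = 16.805
AUC_0→∞ = 285.895 + 16.805 = 302.7 mcg/mL·hr

AUC = 303 mcg/mL·hr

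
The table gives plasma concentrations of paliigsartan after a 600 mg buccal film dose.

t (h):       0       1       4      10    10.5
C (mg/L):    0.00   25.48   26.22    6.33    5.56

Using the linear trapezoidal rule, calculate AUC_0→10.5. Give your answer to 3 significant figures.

AUC = 191 mg/L·h

Trapezoidal AUC_0→10.5:
  [0→1]: (0.00+25.48)/2 × 1 = 12.74
  [1→4]: (25.48+26.22)/2 × 3 = 77.55
  [4→10]: (26.22+6.33)/2 × 6 = 97.65
  [10→10.5]: (6.33+5.56)/2 × 0.5 = 2.9725
  Sum = 190.9125 mg/L·h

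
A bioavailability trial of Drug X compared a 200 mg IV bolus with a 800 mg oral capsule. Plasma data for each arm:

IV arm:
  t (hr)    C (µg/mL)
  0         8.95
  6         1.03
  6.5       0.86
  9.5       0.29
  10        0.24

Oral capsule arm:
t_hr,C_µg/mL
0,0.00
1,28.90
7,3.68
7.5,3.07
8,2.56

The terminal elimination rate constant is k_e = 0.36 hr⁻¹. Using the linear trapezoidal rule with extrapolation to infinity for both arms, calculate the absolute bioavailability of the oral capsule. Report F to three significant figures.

Trapezoidal AUC_0→10 (IV):
  [0→6]: (8.95+1.03)/2 × 6 = 29.94
  [6→6.5]: (1.03+0.86)/2 × 0.5 = 0.4725
  [6.5→9.5]: (0.86+0.29)/2 × 3 = 1.725
  [9.5→10]: (0.29+0.24)/2 × 0.5 = 0.1325
  Sum = 32.27 µg/mL·hr
IV tail: 0.24/0.36 = 0.667; AUC_iv,0→∞ = 32.27 + 0.667 = 32.937 µg/mL·hr
Trapezoidal AUC_0→8 (oral capsule):
  [0→1]: (0.00+28.90)/2 × 1 = 14.45
  [1→7]: (28.90+3.68)/2 × 6 = 97.74
  [7→7.5]: (3.68+3.07)/2 × 0.5 = 1.6875
  [7.5→8]: (3.07+2.56)/2 × 0.5 = 1.4075
  Sum = 115.285 µg/mL·hr
oral capsule tail: 2.56/0.36 = 7.111; AUC_ev,0→∞ = 115.285 + 7.111 = 122.396 µg/mL·hr
F = (AUC_ev/D_ev)/(AUC_iv/D_iv) = (122.396/800)/(32.937/200) = 0.152995/0.164685 = 0.9290

F = 0.929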